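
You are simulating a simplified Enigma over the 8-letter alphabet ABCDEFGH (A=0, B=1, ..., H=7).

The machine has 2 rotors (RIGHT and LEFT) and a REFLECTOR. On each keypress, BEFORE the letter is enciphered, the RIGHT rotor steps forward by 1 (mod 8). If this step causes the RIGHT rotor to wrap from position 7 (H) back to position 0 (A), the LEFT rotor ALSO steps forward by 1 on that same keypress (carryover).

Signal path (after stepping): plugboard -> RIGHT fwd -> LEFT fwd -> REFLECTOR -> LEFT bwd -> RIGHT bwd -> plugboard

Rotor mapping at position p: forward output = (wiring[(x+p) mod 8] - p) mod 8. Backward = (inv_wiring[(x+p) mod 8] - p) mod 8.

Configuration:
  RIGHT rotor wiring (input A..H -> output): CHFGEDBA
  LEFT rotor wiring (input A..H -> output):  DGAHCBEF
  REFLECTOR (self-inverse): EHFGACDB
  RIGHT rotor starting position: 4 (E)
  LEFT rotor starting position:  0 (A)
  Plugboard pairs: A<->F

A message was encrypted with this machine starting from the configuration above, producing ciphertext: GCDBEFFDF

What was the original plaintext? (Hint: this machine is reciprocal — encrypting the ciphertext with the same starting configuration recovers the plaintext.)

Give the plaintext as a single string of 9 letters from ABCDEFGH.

Answer: AEHHCDBEB

Derivation:
Char 1 ('G'): step: R->5, L=0; G->plug->G->R->B->L->G->refl->D->L'->A->R'->F->plug->A
Char 2 ('C'): step: R->6, L=0; C->plug->C->R->E->L->C->refl->F->L'->H->R'->E->plug->E
Char 3 ('D'): step: R->7, L=0; D->plug->D->R->G->L->E->refl->A->L'->C->R'->H->plug->H
Char 4 ('B'): step: R->0, L->1 (L advanced); B->plug->B->R->H->L->C->refl->F->L'->A->R'->H->plug->H
Char 5 ('E'): step: R->1, L=1; E->plug->E->R->C->L->G->refl->D->L'->F->R'->C->plug->C
Char 6 ('F'): step: R->2, L=1; F->plug->A->R->D->L->B->refl->H->L'->B->R'->D->plug->D
Char 7 ('F'): step: R->3, L=1; F->plug->A->R->D->L->B->refl->H->L'->B->R'->B->plug->B
Char 8 ('D'): step: R->4, L=1; D->plug->D->R->E->L->A->refl->E->L'->G->R'->E->plug->E
Char 9 ('F'): step: R->5, L=1; F->plug->A->R->G->L->E->refl->A->L'->E->R'->B->plug->B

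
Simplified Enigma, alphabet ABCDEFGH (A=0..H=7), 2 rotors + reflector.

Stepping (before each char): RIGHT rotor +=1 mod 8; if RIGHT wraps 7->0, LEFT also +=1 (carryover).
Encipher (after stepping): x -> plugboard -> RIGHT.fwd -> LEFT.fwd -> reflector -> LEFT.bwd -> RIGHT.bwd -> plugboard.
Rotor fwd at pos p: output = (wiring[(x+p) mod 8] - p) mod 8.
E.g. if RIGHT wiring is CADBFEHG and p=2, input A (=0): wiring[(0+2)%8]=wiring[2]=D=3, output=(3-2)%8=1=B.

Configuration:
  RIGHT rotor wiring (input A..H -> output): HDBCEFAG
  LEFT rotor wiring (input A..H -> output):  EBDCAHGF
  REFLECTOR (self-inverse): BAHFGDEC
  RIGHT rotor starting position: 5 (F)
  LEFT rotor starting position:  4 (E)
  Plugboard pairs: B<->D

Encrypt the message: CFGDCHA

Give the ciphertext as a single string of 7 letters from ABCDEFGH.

Answer: BHDBHAE

Derivation:
Char 1 ('C'): step: R->6, L=4; C->plug->C->R->B->L->D->refl->F->L'->F->R'->D->plug->B
Char 2 ('F'): step: R->7, L=4; F->plug->F->R->F->L->F->refl->D->L'->B->R'->H->plug->H
Char 3 ('G'): step: R->0, L->5 (L advanced); G->plug->G->R->A->L->C->refl->H->L'->D->R'->B->plug->D
Char 4 ('D'): step: R->1, L=5; D->plug->B->R->A->L->C->refl->H->L'->D->R'->D->plug->B
Char 5 ('C'): step: R->2, L=5; C->plug->C->R->C->L->A->refl->B->L'->B->R'->H->plug->H
Char 6 ('H'): step: R->3, L=5; H->plug->H->R->G->L->F->refl->D->L'->H->R'->A->plug->A
Char 7 ('A'): step: R->4, L=5; A->plug->A->R->A->L->C->refl->H->L'->D->R'->E->plug->E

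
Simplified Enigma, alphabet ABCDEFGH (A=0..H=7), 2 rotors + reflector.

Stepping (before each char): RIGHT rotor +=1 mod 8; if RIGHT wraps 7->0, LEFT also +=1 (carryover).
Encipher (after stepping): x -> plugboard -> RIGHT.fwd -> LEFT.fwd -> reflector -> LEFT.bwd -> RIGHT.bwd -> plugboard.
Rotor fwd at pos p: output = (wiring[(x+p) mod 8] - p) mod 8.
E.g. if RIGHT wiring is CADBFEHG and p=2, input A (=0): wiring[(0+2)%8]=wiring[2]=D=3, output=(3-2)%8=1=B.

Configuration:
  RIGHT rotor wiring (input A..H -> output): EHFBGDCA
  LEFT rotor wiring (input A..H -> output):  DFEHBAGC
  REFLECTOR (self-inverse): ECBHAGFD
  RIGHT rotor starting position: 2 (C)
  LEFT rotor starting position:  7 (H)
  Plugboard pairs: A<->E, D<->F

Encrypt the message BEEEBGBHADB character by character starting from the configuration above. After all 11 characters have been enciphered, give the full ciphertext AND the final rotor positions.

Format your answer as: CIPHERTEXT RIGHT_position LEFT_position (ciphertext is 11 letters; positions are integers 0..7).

Answer: HDBFFCGGHAA 5 0

Derivation:
Char 1 ('B'): step: R->3, L=7; B->plug->B->R->D->L->F->refl->G->L'->C->R'->H->plug->H
Char 2 ('E'): step: R->4, L=7; E->plug->A->R->C->L->G->refl->F->L'->D->R'->F->plug->D
Char 3 ('E'): step: R->5, L=7; E->plug->A->R->G->L->B->refl->C->L'->F->R'->B->plug->B
Char 4 ('E'): step: R->6, L=7; E->plug->A->R->E->L->A->refl->E->L'->B->R'->D->plug->F
Char 5 ('B'): step: R->7, L=7; B->plug->B->R->F->L->C->refl->B->L'->G->R'->D->plug->F
Char 6 ('G'): step: R->0, L->0 (L advanced); G->plug->G->R->C->L->E->refl->A->L'->F->R'->C->plug->C
Char 7 ('B'): step: R->1, L=0; B->plug->B->R->E->L->B->refl->C->L'->H->R'->G->plug->G
Char 8 ('H'): step: R->2, L=0; H->plug->H->R->F->L->A->refl->E->L'->C->R'->G->plug->G
Char 9 ('A'): step: R->3, L=0; A->plug->E->R->F->L->A->refl->E->L'->C->R'->H->plug->H
Char 10 ('D'): step: R->4, L=0; D->plug->F->R->D->L->H->refl->D->L'->A->R'->E->plug->A
Char 11 ('B'): step: R->5, L=0; B->plug->B->R->F->L->A->refl->E->L'->C->R'->E->plug->A
Final: ciphertext=HDBFFCGGHAA, RIGHT=5, LEFT=0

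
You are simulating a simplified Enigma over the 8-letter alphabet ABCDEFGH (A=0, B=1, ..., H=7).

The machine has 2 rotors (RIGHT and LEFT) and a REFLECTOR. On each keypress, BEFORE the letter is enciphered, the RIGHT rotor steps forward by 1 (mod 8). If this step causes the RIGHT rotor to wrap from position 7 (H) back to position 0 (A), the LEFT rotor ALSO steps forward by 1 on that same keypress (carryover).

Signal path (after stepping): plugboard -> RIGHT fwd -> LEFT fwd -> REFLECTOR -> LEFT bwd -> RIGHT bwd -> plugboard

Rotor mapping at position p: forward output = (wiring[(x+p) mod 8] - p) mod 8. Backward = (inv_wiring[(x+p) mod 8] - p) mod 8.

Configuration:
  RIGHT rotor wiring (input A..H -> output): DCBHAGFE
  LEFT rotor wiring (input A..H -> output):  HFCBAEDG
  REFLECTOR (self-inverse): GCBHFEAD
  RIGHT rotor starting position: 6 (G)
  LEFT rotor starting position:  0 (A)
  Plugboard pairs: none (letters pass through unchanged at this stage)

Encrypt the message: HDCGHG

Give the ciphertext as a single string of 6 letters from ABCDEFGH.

Answer: EBBBFC

Derivation:
Char 1 ('H'): step: R->7, L=0; H->plug->H->R->G->L->D->refl->H->L'->A->R'->E->plug->E
Char 2 ('D'): step: R->0, L->1 (L advanced); D->plug->D->R->H->L->G->refl->A->L'->C->R'->B->plug->B
Char 3 ('C'): step: R->1, L=1; C->plug->C->R->G->L->F->refl->E->L'->A->R'->B->plug->B
Char 4 ('G'): step: R->2, L=1; G->plug->G->R->B->L->B->refl->C->L'->F->R'->B->plug->B
Char 5 ('H'): step: R->3, L=1; H->plug->H->R->G->L->F->refl->E->L'->A->R'->F->plug->F
Char 6 ('G'): step: R->4, L=1; G->plug->G->R->F->L->C->refl->B->L'->B->R'->C->plug->C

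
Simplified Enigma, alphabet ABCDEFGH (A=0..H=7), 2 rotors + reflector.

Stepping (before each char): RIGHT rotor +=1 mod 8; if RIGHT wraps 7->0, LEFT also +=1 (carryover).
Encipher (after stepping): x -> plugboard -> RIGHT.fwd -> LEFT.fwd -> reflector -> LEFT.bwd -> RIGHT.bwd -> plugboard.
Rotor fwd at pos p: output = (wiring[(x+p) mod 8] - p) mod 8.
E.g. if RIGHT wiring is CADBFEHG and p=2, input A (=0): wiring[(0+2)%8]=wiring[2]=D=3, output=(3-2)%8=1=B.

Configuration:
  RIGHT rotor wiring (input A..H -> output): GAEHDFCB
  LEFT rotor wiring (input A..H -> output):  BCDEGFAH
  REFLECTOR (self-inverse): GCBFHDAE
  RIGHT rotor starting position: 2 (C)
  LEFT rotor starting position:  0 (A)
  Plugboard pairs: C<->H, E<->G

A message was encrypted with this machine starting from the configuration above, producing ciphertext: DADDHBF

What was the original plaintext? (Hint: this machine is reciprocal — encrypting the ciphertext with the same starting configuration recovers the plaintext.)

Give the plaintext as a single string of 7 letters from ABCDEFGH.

Answer: FCAEGCE

Derivation:
Char 1 ('D'): step: R->3, L=0; D->plug->D->R->H->L->H->refl->E->L'->D->R'->F->plug->F
Char 2 ('A'): step: R->4, L=0; A->plug->A->R->H->L->H->refl->E->L'->D->R'->H->plug->C
Char 3 ('D'): step: R->5, L=0; D->plug->D->R->B->L->C->refl->B->L'->A->R'->A->plug->A
Char 4 ('D'): step: R->6, L=0; D->plug->D->R->C->L->D->refl->F->L'->F->R'->G->plug->E
Char 5 ('H'): step: R->7, L=0; H->plug->C->R->B->L->C->refl->B->L'->A->R'->E->plug->G
Char 6 ('B'): step: R->0, L->1 (L advanced); B->plug->B->R->A->L->B->refl->C->L'->B->R'->H->plug->C
Char 7 ('F'): step: R->1, L=1; F->plug->F->R->B->L->C->refl->B->L'->A->R'->G->plug->E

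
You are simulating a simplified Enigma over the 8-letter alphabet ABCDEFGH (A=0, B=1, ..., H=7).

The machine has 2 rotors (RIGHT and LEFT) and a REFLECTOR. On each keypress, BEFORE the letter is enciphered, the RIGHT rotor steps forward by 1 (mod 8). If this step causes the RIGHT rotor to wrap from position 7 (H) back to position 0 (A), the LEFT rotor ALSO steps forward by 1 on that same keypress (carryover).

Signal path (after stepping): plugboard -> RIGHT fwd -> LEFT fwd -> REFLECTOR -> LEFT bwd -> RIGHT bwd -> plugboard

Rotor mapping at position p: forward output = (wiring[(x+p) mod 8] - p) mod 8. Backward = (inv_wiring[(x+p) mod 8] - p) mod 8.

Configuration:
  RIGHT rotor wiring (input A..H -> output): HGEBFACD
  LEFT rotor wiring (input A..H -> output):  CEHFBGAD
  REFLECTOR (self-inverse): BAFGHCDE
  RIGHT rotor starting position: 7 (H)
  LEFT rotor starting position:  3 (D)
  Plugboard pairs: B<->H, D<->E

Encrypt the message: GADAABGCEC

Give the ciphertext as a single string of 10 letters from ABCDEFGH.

Answer: BDFFGDHEGB

Derivation:
Char 1 ('G'): step: R->0, L->4 (L advanced); G->plug->G->R->C->L->E->refl->H->L'->D->R'->H->plug->B
Char 2 ('A'): step: R->1, L=4; A->plug->A->R->F->L->A->refl->B->L'->H->R'->E->plug->D
Char 3 ('D'): step: R->2, L=4; D->plug->E->R->A->L->F->refl->C->L'->B->R'->F->plug->F
Char 4 ('A'): step: R->3, L=4; A->plug->A->R->G->L->D->refl->G->L'->E->R'->F->plug->F
Char 5 ('A'): step: R->4, L=4; A->plug->A->R->B->L->C->refl->F->L'->A->R'->G->plug->G
Char 6 ('B'): step: R->5, L=4; B->plug->H->R->A->L->F->refl->C->L'->B->R'->E->plug->D
Char 7 ('G'): step: R->6, L=4; G->plug->G->R->H->L->B->refl->A->L'->F->R'->B->plug->H
Char 8 ('C'): step: R->7, L=4; C->plug->C->R->H->L->B->refl->A->L'->F->R'->D->plug->E
Char 9 ('E'): step: R->0, L->5 (L advanced); E->plug->D->R->B->L->D->refl->G->L'->C->R'->G->plug->G
Char 10 ('C'): step: R->1, L=5; C->plug->C->R->A->L->B->refl->A->L'->G->R'->H->plug->B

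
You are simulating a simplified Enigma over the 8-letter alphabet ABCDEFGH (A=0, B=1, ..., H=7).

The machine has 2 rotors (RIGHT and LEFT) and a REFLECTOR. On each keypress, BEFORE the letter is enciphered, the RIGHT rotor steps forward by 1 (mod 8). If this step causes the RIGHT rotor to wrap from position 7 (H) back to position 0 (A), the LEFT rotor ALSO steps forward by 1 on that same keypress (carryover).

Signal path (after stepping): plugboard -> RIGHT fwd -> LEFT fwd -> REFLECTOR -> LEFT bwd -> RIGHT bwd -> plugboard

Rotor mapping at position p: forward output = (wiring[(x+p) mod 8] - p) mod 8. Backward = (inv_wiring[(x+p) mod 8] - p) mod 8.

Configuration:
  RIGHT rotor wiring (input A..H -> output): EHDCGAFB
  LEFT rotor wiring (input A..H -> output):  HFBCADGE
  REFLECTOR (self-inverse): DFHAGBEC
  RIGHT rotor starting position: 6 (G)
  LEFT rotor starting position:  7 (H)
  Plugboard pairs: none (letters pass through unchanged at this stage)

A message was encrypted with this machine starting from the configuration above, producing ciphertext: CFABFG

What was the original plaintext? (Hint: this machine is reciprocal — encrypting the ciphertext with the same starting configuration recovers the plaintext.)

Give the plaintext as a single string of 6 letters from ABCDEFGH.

Answer: BCEEDH

Derivation:
Char 1 ('C'): step: R->7, L=7; C->plug->C->R->A->L->F->refl->B->L'->F->R'->B->plug->B
Char 2 ('F'): step: R->0, L->0 (L advanced); F->plug->F->R->A->L->H->refl->C->L'->D->R'->C->plug->C
Char 3 ('A'): step: R->1, L=0; A->plug->A->R->G->L->G->refl->E->L'->H->R'->E->plug->E
Char 4 ('B'): step: R->2, L=0; B->plug->B->R->A->L->H->refl->C->L'->D->R'->E->plug->E
Char 5 ('F'): step: R->3, L=0; F->plug->F->R->B->L->F->refl->B->L'->C->R'->D->plug->D
Char 6 ('G'): step: R->4, L=0; G->plug->G->R->H->L->E->refl->G->L'->G->R'->H->plug->H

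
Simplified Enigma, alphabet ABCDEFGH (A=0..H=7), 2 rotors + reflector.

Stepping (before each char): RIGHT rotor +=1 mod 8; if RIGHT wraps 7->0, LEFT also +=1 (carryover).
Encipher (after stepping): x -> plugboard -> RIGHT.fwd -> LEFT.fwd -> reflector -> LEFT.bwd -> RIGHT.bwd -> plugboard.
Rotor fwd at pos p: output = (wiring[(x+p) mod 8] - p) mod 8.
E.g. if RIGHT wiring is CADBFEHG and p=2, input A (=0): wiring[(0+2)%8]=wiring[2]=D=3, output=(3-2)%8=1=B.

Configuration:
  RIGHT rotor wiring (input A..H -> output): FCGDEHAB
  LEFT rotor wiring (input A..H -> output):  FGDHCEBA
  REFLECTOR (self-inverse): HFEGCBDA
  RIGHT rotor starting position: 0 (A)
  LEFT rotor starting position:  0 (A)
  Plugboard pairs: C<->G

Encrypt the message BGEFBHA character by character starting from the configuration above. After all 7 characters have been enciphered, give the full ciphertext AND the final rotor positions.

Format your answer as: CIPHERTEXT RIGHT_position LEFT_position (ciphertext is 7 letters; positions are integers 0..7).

Char 1 ('B'): step: R->1, L=0; B->plug->B->R->F->L->E->refl->C->L'->E->R'->H->plug->H
Char 2 ('G'): step: R->2, L=0; G->plug->C->R->C->L->D->refl->G->L'->B->R'->B->plug->B
Char 3 ('E'): step: R->3, L=0; E->plug->E->R->G->L->B->refl->F->L'->A->R'->A->plug->A
Char 4 ('F'): step: R->4, L=0; F->plug->F->R->G->L->B->refl->F->L'->A->R'->A->plug->A
Char 5 ('B'): step: R->5, L=0; B->plug->B->R->D->L->H->refl->A->L'->H->R'->H->plug->H
Char 6 ('H'): step: R->6, L=0; H->plug->H->R->B->L->G->refl->D->L'->C->R'->A->plug->A
Char 7 ('A'): step: R->7, L=0; A->plug->A->R->C->L->D->refl->G->L'->B->R'->H->plug->H
Final: ciphertext=HBAAHAH, RIGHT=7, LEFT=0

Answer: HBAAHAH 7 0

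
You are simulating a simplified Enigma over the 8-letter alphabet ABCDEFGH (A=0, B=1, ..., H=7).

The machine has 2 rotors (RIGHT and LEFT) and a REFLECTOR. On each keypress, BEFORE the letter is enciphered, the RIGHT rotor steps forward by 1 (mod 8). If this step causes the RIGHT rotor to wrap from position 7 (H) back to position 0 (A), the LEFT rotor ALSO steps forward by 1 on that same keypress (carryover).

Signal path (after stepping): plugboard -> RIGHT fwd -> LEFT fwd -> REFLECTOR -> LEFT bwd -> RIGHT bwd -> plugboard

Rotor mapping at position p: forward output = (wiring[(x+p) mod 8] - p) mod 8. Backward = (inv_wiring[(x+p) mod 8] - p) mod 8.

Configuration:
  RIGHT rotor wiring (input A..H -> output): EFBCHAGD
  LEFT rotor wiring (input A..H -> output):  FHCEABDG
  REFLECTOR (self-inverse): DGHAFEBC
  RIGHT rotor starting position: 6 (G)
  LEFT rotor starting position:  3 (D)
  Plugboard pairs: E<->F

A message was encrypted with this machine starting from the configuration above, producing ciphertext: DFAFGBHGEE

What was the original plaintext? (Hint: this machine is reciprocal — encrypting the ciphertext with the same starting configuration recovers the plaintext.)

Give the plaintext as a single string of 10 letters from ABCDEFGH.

Answer: EBDDDHAAGB

Derivation:
Char 1 ('D'): step: R->7, L=3; D->plug->D->R->C->L->G->refl->B->L'->A->R'->F->plug->E
Char 2 ('F'): step: R->0, L->4 (L advanced); F->plug->E->R->H->L->A->refl->D->L'->F->R'->B->plug->B
Char 3 ('A'): step: R->1, L=4; A->plug->A->R->E->L->B->refl->G->L'->G->R'->D->plug->D
Char 4 ('F'): step: R->2, L=4; F->plug->E->R->E->L->B->refl->G->L'->G->R'->D->plug->D
Char 5 ('G'): step: R->3, L=4; G->plug->G->R->C->L->H->refl->C->L'->D->R'->D->plug->D
Char 6 ('B'): step: R->4, L=4; B->plug->B->R->E->L->B->refl->G->L'->G->R'->H->plug->H
Char 7 ('H'): step: R->5, L=4; H->plug->H->R->C->L->H->refl->C->L'->D->R'->A->plug->A
Char 8 ('G'): step: R->6, L=4; G->plug->G->R->B->L->F->refl->E->L'->A->R'->A->plug->A
Char 9 ('E'): step: R->7, L=4; E->plug->F->R->A->L->E->refl->F->L'->B->R'->G->plug->G
Char 10 ('E'): step: R->0, L->5 (L advanced); E->plug->F->R->A->L->E->refl->F->L'->F->R'->B->plug->B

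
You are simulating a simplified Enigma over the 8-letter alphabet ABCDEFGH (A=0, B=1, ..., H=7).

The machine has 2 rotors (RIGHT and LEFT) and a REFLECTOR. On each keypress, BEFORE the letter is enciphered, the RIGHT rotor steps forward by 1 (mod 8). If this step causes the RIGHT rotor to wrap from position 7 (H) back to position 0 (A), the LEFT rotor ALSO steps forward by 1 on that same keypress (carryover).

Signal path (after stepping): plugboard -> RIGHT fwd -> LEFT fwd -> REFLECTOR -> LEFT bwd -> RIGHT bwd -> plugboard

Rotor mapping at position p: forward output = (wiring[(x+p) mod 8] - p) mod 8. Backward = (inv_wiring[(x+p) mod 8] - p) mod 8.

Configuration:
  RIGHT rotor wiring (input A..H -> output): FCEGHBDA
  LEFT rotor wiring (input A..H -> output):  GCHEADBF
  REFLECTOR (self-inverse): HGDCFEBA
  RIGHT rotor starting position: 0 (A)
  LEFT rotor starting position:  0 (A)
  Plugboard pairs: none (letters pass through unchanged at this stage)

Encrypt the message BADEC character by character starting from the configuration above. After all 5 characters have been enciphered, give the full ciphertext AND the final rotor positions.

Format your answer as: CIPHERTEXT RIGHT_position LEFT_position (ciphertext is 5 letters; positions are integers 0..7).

Char 1 ('B'): step: R->1, L=0; B->plug->B->R->D->L->E->refl->F->L'->H->R'->G->plug->G
Char 2 ('A'): step: R->2, L=0; A->plug->A->R->C->L->H->refl->A->L'->E->R'->B->plug->B
Char 3 ('D'): step: R->3, L=0; D->plug->D->R->A->L->G->refl->B->L'->G->R'->C->plug->C
Char 4 ('E'): step: R->4, L=0; E->plug->E->R->B->L->C->refl->D->L'->F->R'->B->plug->B
Char 5 ('C'): step: R->5, L=0; C->plug->C->R->D->L->E->refl->F->L'->H->R'->F->plug->F
Final: ciphertext=GBCBF, RIGHT=5, LEFT=0

Answer: GBCBF 5 0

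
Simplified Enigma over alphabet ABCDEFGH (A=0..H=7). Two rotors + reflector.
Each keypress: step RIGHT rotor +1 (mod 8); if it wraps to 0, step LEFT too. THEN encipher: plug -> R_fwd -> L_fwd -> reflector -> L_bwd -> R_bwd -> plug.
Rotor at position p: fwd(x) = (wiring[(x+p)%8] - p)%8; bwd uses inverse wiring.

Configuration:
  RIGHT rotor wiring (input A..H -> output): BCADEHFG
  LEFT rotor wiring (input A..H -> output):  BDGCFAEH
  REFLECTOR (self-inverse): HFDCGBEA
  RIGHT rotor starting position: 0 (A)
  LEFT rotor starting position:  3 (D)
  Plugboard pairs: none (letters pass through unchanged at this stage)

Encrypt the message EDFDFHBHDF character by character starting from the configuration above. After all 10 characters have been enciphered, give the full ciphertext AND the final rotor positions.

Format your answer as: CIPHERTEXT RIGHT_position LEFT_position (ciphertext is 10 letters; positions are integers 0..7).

Answer: HFABAACDEH 2 4

Derivation:
Char 1 ('E'): step: R->1, L=3; E->plug->E->R->G->L->A->refl->H->L'->A->R'->H->plug->H
Char 2 ('D'): step: R->2, L=3; D->plug->D->R->F->L->G->refl->E->L'->E->R'->F->plug->F
Char 3 ('F'): step: R->3, L=3; F->plug->F->R->G->L->A->refl->H->L'->A->R'->A->plug->A
Char 4 ('D'): step: R->4, L=3; D->plug->D->R->C->L->F->refl->B->L'->D->R'->B->plug->B
Char 5 ('F'): step: R->5, L=3; F->plug->F->R->D->L->B->refl->F->L'->C->R'->A->plug->A
Char 6 ('H'): step: R->6, L=3; H->plug->H->R->B->L->C->refl->D->L'->H->R'->A->plug->A
Char 7 ('B'): step: R->7, L=3; B->plug->B->R->C->L->F->refl->B->L'->D->R'->C->plug->C
Char 8 ('H'): step: R->0, L->4 (L advanced); H->plug->H->R->G->L->C->refl->D->L'->D->R'->D->plug->D
Char 9 ('D'): step: R->1, L=4; D->plug->D->R->D->L->D->refl->C->L'->G->R'->E->plug->E
Char 10 ('F'): step: R->2, L=4; F->plug->F->R->E->L->F->refl->B->L'->A->R'->H->plug->H
Final: ciphertext=HFABAACDEH, RIGHT=2, LEFT=4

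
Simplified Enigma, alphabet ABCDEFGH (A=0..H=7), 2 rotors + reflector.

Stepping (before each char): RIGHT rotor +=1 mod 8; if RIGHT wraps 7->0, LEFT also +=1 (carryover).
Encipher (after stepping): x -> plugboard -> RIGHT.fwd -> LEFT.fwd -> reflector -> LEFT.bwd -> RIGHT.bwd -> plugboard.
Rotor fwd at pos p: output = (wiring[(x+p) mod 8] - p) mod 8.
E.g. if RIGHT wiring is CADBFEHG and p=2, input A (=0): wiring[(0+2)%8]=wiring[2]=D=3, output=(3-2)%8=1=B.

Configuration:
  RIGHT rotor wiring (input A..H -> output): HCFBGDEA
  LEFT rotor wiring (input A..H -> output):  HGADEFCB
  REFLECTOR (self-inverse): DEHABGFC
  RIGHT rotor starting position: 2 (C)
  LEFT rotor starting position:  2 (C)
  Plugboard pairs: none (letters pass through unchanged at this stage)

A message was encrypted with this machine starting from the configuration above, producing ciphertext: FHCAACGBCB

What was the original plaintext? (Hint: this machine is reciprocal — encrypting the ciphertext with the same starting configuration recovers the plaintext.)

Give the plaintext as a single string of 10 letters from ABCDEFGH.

Char 1 ('F'): step: R->3, L=2; F->plug->F->R->E->L->A->refl->D->L'->D->R'->B->plug->B
Char 2 ('H'): step: R->4, L=2; H->plug->H->R->F->L->H->refl->C->L'->C->R'->A->plug->A
Char 3 ('C'): step: R->5, L=2; C->plug->C->R->D->L->D->refl->A->L'->E->R'->G->plug->G
Char 4 ('A'): step: R->6, L=2; A->plug->A->R->G->L->F->refl->G->L'->A->R'->G->plug->G
Char 5 ('A'): step: R->7, L=2; A->plug->A->R->B->L->B->refl->E->L'->H->R'->F->plug->F
Char 6 ('C'): step: R->0, L->3 (L advanced); C->plug->C->R->F->L->E->refl->B->L'->B->R'->D->plug->D
Char 7 ('G'): step: R->1, L=3; G->plug->G->R->H->L->F->refl->G->L'->E->R'->B->plug->B
Char 8 ('B'): step: R->2, L=3; B->plug->B->R->H->L->F->refl->G->L'->E->R'->C->plug->C
Char 9 ('C'): step: R->3, L=3; C->plug->C->R->A->L->A->refl->D->L'->G->R'->A->plug->A
Char 10 ('B'): step: R->4, L=3; B->plug->B->R->H->L->F->refl->G->L'->E->R'->D->plug->D

Answer: BAGGFDBCAD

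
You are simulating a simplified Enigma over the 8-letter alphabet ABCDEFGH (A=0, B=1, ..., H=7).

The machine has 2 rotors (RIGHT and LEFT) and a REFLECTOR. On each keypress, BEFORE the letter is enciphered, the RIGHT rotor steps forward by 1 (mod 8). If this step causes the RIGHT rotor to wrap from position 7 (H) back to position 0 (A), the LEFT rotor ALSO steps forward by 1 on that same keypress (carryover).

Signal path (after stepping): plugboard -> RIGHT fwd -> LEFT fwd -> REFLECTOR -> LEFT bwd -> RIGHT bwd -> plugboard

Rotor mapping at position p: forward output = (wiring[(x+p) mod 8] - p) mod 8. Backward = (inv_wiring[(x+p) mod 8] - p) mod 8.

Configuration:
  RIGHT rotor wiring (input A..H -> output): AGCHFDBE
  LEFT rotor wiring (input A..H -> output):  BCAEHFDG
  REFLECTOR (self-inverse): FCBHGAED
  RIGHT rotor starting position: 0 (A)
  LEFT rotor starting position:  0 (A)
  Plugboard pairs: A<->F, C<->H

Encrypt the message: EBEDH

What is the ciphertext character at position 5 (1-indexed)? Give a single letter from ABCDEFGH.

Char 1 ('E'): step: R->1, L=0; E->plug->E->R->C->L->A->refl->F->L'->F->R'->A->plug->F
Char 2 ('B'): step: R->2, L=0; B->plug->B->R->F->L->F->refl->A->L'->C->R'->F->plug->A
Char 3 ('E'): step: R->3, L=0; E->plug->E->R->B->L->C->refl->B->L'->A->R'->C->plug->H
Char 4 ('D'): step: R->4, L=0; D->plug->D->R->A->L->B->refl->C->L'->B->R'->A->plug->F
Char 5 ('H'): step: R->5, L=0; H->plug->C->R->H->L->G->refl->E->L'->D->R'->D->plug->D

D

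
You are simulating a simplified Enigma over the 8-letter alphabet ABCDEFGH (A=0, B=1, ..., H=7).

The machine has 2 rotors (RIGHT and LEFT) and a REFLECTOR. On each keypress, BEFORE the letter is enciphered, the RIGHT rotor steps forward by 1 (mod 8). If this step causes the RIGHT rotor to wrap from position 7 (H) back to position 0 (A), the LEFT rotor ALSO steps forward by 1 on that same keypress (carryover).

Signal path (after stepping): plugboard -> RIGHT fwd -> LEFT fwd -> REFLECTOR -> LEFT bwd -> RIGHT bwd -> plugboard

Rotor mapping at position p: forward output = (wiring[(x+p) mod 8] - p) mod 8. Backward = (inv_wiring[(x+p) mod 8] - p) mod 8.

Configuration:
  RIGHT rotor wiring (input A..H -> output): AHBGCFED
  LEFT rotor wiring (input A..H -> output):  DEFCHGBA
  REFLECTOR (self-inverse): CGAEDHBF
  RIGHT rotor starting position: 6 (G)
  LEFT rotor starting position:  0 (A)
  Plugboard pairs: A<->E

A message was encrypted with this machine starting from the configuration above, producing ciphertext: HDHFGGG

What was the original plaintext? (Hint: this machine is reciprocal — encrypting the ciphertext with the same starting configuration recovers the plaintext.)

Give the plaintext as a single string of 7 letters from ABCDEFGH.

Char 1 ('H'): step: R->7, L=0; H->plug->H->R->F->L->G->refl->B->L'->G->R'->G->plug->G
Char 2 ('D'): step: R->0, L->1 (L advanced); D->plug->D->R->G->L->H->refl->F->L'->E->R'->G->plug->G
Char 3 ('H'): step: R->1, L=1; H->plug->H->R->H->L->C->refl->A->L'->F->R'->C->plug->C
Char 4 ('F'): step: R->2, L=1; F->plug->F->R->B->L->E->refl->D->L'->A->R'->C->plug->C
Char 5 ('G'): step: R->3, L=1; G->plug->G->R->E->L->F->refl->H->L'->G->R'->H->plug->H
Char 6 ('G'): step: R->4, L=1; G->plug->G->R->F->L->A->refl->C->L'->H->R'->D->plug->D
Char 7 ('G'): step: R->5, L=1; G->plug->G->R->B->L->E->refl->D->L'->A->R'->A->plug->E

Answer: GGCCHDE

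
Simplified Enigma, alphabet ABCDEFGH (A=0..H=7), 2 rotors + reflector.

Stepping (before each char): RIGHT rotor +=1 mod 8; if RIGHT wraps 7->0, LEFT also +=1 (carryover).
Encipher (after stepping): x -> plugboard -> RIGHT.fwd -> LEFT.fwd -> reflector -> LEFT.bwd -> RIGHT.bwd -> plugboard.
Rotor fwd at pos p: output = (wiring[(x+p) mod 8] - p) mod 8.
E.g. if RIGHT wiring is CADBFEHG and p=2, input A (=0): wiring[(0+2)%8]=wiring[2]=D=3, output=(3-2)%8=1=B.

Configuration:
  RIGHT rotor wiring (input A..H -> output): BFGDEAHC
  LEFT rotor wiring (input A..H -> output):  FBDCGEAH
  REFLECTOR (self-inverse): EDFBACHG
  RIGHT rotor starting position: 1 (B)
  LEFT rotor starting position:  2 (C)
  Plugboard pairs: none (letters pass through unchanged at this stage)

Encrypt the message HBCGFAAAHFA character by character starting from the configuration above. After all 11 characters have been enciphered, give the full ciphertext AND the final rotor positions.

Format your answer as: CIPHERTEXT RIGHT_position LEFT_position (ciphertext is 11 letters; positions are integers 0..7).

Char 1 ('H'): step: R->2, L=2; H->plug->H->R->D->L->C->refl->F->L'->F->R'->E->plug->E
Char 2 ('B'): step: R->3, L=2; B->plug->B->R->B->L->A->refl->E->L'->C->R'->G->plug->G
Char 3 ('C'): step: R->4, L=2; C->plug->C->R->D->L->C->refl->F->L'->F->R'->E->plug->E
Char 4 ('G'): step: R->5, L=2; G->plug->G->R->G->L->D->refl->B->L'->A->R'->E->plug->E
Char 5 ('F'): step: R->6, L=2; F->plug->F->R->F->L->F->refl->C->L'->D->R'->C->plug->C
Char 6 ('A'): step: R->7, L=2; A->plug->A->R->D->L->C->refl->F->L'->F->R'->F->plug->F
Char 7 ('A'): step: R->0, L->3 (L advanced); A->plug->A->R->B->L->D->refl->B->L'->C->R'->H->plug->H
Char 8 ('A'): step: R->1, L=3; A->plug->A->R->E->L->E->refl->A->L'->H->R'->E->plug->E
Char 9 ('H'): step: R->2, L=3; H->plug->H->R->D->L->F->refl->C->L'->F->R'->E->plug->E
Char 10 ('F'): step: R->3, L=3; F->plug->F->R->G->L->G->refl->H->L'->A->R'->A->plug->A
Char 11 ('A'): step: R->4, L=3; A->plug->A->R->A->L->H->refl->G->L'->G->R'->D->plug->D
Final: ciphertext=EGEECFHEEAD, RIGHT=4, LEFT=3

Answer: EGEECFHEEAD 4 3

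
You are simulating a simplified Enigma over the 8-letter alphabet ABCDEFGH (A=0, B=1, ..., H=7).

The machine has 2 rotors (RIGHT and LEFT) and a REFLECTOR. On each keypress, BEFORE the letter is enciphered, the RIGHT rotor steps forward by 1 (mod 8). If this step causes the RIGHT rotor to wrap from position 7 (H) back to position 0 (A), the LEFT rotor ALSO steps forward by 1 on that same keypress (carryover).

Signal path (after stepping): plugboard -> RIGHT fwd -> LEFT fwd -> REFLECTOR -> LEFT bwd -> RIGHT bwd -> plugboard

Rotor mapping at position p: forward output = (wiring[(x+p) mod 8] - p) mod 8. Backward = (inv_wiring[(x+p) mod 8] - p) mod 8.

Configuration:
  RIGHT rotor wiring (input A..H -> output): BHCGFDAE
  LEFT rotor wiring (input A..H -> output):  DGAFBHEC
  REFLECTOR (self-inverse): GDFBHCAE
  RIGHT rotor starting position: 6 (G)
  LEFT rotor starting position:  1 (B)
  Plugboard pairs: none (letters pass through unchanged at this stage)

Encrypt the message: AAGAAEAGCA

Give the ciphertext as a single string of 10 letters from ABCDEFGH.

Char 1 ('A'): step: R->7, L=1; A->plug->A->R->F->L->D->refl->B->L'->G->R'->F->plug->F
Char 2 ('A'): step: R->0, L->2 (L advanced); A->plug->A->R->B->L->D->refl->B->L'->G->R'->D->plug->D
Char 3 ('G'): step: R->1, L=2; G->plug->G->R->D->L->F->refl->C->L'->E->R'->D->plug->D
Char 4 ('A'): step: R->2, L=2; A->plug->A->R->A->L->G->refl->A->L'->F->R'->H->plug->H
Char 5 ('A'): step: R->3, L=2; A->plug->A->R->D->L->F->refl->C->L'->E->R'->G->plug->G
Char 6 ('E'): step: R->4, L=2; E->plug->E->R->F->L->A->refl->G->L'->A->R'->D->plug->D
Char 7 ('A'): step: R->5, L=2; A->plug->A->R->G->L->B->refl->D->L'->B->R'->G->plug->G
Char 8 ('G'): step: R->6, L=2; G->plug->G->R->H->L->E->refl->H->L'->C->R'->A->plug->A
Char 9 ('C'): step: R->7, L=2; C->plug->C->R->A->L->G->refl->A->L'->F->R'->A->plug->A
Char 10 ('A'): step: R->0, L->3 (L advanced); A->plug->A->R->B->L->G->refl->A->L'->F->R'->E->plug->E

Answer: FDDHGDGAAE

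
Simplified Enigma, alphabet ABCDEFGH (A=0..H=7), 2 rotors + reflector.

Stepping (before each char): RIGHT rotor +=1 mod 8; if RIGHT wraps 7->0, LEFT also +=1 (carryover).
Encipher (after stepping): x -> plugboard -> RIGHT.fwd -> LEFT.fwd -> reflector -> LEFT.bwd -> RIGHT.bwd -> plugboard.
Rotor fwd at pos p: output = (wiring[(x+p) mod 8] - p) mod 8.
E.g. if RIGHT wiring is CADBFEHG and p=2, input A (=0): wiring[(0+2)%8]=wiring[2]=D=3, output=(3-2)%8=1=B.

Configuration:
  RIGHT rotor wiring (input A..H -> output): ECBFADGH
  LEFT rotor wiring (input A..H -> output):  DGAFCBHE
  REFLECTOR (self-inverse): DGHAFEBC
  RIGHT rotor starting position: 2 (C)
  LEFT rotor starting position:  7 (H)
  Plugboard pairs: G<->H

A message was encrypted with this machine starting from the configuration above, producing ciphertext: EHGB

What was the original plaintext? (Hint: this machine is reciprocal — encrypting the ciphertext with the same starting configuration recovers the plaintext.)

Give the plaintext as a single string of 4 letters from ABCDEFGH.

Answer: DBFA

Derivation:
Char 1 ('E'): step: R->3, L=7; E->plug->E->R->E->L->G->refl->B->L'->D->R'->D->plug->D
Char 2 ('H'): step: R->4, L=7; H->plug->G->R->F->L->D->refl->A->L'->H->R'->B->plug->B
Char 3 ('G'): step: R->5, L=7; G->plug->H->R->D->L->B->refl->G->L'->E->R'->F->plug->F
Char 4 ('B'): step: R->6, L=7; B->plug->B->R->B->L->E->refl->F->L'->A->R'->A->plug->A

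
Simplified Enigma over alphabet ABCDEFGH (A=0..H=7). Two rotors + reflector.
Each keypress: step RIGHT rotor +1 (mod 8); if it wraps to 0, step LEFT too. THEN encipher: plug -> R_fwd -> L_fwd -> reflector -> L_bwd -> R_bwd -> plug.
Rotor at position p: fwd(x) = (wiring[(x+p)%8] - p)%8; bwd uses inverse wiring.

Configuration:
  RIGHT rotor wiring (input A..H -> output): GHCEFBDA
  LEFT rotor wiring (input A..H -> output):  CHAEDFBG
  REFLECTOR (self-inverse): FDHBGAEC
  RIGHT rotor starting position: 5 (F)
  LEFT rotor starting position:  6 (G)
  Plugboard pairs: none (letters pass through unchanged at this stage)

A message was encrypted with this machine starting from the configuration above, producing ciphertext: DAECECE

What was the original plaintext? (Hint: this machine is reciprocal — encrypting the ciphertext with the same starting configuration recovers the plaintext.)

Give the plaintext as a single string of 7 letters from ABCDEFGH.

Char 1 ('D'): step: R->6, L=6; D->plug->D->R->B->L->A->refl->F->L'->G->R'->F->plug->F
Char 2 ('A'): step: R->7, L=6; A->plug->A->R->B->L->A->refl->F->L'->G->R'->F->plug->F
Char 3 ('E'): step: R->0, L->7 (L advanced); E->plug->E->R->F->L->E->refl->G->L'->G->R'->A->plug->A
Char 4 ('C'): step: R->1, L=7; C->plug->C->R->D->L->B->refl->D->L'->B->R'->B->plug->B
Char 5 ('E'): step: R->2, L=7; E->plug->E->R->B->L->D->refl->B->L'->D->R'->C->plug->C
Char 6 ('C'): step: R->3, L=7; C->plug->C->R->G->L->G->refl->E->L'->F->R'->E->plug->E
Char 7 ('E'): step: R->4, L=7; E->plug->E->R->C->L->A->refl->F->L'->E->R'->D->plug->D

Answer: FFABCED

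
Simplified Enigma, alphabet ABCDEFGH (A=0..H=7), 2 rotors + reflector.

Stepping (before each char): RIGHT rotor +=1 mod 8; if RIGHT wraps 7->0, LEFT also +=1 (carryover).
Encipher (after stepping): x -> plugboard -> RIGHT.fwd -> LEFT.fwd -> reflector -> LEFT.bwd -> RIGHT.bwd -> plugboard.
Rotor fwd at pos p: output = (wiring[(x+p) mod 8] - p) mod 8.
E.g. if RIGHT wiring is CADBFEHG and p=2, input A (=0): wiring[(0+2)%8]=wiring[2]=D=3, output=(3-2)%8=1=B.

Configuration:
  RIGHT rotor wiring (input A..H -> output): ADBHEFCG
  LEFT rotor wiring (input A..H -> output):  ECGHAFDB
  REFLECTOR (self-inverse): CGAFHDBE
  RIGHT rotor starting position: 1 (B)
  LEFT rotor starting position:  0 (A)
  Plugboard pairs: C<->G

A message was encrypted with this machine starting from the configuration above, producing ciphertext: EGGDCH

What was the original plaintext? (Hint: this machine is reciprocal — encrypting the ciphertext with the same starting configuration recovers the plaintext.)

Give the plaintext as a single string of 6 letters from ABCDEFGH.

Answer: DDCADE

Derivation:
Char 1 ('E'): step: R->2, L=0; E->plug->E->R->A->L->E->refl->H->L'->D->R'->D->plug->D
Char 2 ('G'): step: R->3, L=0; G->plug->C->R->C->L->G->refl->B->L'->H->R'->D->plug->D
Char 3 ('G'): step: R->4, L=0; G->plug->C->R->G->L->D->refl->F->L'->F->R'->G->plug->C
Char 4 ('D'): step: R->5, L=0; D->plug->D->R->D->L->H->refl->E->L'->A->R'->A->plug->A
Char 5 ('C'): step: R->6, L=0; C->plug->G->R->G->L->D->refl->F->L'->F->R'->D->plug->D
Char 6 ('H'): step: R->7, L=0; H->plug->H->R->D->L->H->refl->E->L'->A->R'->E->plug->E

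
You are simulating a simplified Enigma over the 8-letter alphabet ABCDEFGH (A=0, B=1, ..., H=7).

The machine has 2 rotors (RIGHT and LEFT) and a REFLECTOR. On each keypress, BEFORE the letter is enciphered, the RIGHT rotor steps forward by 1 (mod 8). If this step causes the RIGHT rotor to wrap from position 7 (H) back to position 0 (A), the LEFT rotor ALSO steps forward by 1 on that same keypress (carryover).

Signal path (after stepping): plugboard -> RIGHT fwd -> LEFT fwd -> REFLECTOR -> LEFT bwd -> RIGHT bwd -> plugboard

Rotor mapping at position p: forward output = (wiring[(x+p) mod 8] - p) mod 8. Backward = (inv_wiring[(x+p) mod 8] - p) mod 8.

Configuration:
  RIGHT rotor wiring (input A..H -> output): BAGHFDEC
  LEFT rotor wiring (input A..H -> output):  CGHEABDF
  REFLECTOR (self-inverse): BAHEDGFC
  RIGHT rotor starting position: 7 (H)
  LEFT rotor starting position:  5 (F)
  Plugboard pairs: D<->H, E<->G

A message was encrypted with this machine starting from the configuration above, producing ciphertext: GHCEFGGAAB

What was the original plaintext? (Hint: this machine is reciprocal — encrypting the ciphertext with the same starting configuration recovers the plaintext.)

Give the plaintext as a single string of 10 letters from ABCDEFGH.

Answer: BFACDHDEHF

Derivation:
Char 1 ('G'): step: R->0, L->6 (L advanced); G->plug->E->R->F->L->G->refl->F->L'->A->R'->B->plug->B
Char 2 ('H'): step: R->1, L=6; H->plug->D->R->E->L->B->refl->A->L'->D->R'->F->plug->F
Char 3 ('C'): step: R->2, L=6; C->plug->C->R->D->L->A->refl->B->L'->E->R'->A->plug->A
Char 4 ('E'): step: R->3, L=6; E->plug->G->R->F->L->G->refl->F->L'->A->R'->C->plug->C
Char 5 ('F'): step: R->4, L=6; F->plug->F->R->E->L->B->refl->A->L'->D->R'->H->plug->D
Char 6 ('G'): step: R->5, L=6; G->plug->E->R->D->L->A->refl->B->L'->E->R'->D->plug->H
Char 7 ('G'): step: R->6, L=6; G->plug->E->R->A->L->F->refl->G->L'->F->R'->H->plug->D
Char 8 ('A'): step: R->7, L=6; A->plug->A->R->D->L->A->refl->B->L'->E->R'->G->plug->E
Char 9 ('A'): step: R->0, L->7 (L advanced); A->plug->A->R->B->L->D->refl->E->L'->H->R'->D->plug->H
Char 10 ('B'): step: R->1, L=7; B->plug->B->R->F->L->B->refl->A->L'->D->R'->F->plug->F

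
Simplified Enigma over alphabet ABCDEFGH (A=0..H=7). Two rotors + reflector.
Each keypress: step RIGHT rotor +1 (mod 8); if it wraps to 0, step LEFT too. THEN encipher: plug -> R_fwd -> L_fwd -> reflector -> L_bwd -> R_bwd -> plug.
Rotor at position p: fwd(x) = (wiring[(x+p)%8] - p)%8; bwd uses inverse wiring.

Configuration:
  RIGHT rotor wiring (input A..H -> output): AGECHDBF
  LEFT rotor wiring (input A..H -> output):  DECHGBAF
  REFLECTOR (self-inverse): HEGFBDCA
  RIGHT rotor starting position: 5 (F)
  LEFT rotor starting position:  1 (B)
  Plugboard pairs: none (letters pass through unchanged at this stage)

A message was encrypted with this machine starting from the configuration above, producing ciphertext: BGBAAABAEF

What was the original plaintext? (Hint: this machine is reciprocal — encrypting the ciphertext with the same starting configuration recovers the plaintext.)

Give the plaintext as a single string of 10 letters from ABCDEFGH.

Char 1 ('B'): step: R->6, L=1; B->plug->B->R->H->L->C->refl->G->L'->C->R'->C->plug->C
Char 2 ('G'): step: R->7, L=1; G->plug->G->R->E->L->A->refl->H->L'->F->R'->D->plug->D
Char 3 ('B'): step: R->0, L->2 (L advanced); B->plug->B->R->G->L->B->refl->E->L'->C->R'->D->plug->D
Char 4 ('A'): step: R->1, L=2; A->plug->A->R->F->L->D->refl->F->L'->B->R'->C->plug->C
Char 5 ('A'): step: R->2, L=2; A->plug->A->R->C->L->E->refl->B->L'->G->R'->G->plug->G
Char 6 ('A'): step: R->3, L=2; A->plug->A->R->H->L->C->refl->G->L'->E->R'->B->plug->B
Char 7 ('B'): step: R->4, L=2; B->plug->B->R->H->L->C->refl->G->L'->E->R'->E->plug->E
Char 8 ('A'): step: R->5, L=2; A->plug->A->R->G->L->B->refl->E->L'->C->R'->H->plug->H
Char 9 ('E'): step: R->6, L=2; E->plug->E->R->G->L->B->refl->E->L'->C->R'->C->plug->C
Char 10 ('F'): step: R->7, L=2; F->plug->F->R->A->L->A->refl->H->L'->D->R'->E->plug->E

Answer: CDDCGBEHCE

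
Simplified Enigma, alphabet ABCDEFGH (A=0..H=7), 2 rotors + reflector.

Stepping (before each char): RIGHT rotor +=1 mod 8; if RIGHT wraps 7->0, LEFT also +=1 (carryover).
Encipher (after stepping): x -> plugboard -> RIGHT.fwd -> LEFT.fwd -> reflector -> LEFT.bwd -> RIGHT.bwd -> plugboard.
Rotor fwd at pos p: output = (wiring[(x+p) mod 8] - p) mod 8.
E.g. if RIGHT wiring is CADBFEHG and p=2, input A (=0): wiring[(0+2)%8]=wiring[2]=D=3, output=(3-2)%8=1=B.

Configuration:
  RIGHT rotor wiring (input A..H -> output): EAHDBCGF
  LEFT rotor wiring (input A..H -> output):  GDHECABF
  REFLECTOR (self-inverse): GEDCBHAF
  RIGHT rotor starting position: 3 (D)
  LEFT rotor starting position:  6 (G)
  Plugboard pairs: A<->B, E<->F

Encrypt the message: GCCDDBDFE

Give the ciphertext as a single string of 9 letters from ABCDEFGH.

Char 1 ('G'): step: R->4, L=6; G->plug->G->R->D->L->F->refl->H->L'->B->R'->D->plug->D
Char 2 ('C'): step: R->5, L=6; C->plug->C->R->A->L->D->refl->C->L'->H->R'->D->plug->D
Char 3 ('C'): step: R->6, L=6; C->plug->C->R->G->L->E->refl->B->L'->E->R'->H->plug->H
Char 4 ('D'): step: R->7, L=6; D->plug->D->R->A->L->D->refl->C->L'->H->R'->H->plug->H
Char 5 ('D'): step: R->0, L->7 (L advanced); D->plug->D->R->D->L->A->refl->G->L'->A->R'->B->plug->A
Char 6 ('B'): step: R->1, L=7; B->plug->A->R->H->L->C->refl->D->L'->F->R'->F->plug->E
Char 7 ('D'): step: R->2, L=7; D->plug->D->R->A->L->G->refl->A->L'->D->R'->F->plug->E
Char 8 ('F'): step: R->3, L=7; F->plug->E->R->C->L->E->refl->B->L'->G->R'->B->plug->A
Char 9 ('E'): step: R->4, L=7; E->plug->F->R->E->L->F->refl->H->L'->B->R'->D->plug->D

Answer: DDHHAEEAD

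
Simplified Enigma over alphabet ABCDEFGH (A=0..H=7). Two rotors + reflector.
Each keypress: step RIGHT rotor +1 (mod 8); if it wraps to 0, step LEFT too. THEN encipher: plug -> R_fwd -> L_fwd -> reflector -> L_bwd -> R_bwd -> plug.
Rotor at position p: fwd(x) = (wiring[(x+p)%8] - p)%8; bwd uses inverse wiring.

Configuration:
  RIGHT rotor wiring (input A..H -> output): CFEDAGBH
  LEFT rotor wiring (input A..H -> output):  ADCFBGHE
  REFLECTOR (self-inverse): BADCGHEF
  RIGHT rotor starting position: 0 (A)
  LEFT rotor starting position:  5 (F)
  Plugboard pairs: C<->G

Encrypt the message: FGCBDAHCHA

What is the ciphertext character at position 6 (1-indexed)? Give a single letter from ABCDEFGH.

Char 1 ('F'): step: R->1, L=5; F->plug->F->R->A->L->B->refl->A->L'->G->R'->G->plug->C
Char 2 ('G'): step: R->2, L=5; G->plug->C->R->G->L->A->refl->B->L'->A->R'->G->plug->C
Char 3 ('C'): step: R->3, L=5; C->plug->G->R->C->L->H->refl->F->L'->F->R'->B->plug->B
Char 4 ('B'): step: R->4, L=5; B->plug->B->R->C->L->H->refl->F->L'->F->R'->C->plug->G
Char 5 ('D'): step: R->5, L=5; D->plug->D->R->F->L->F->refl->H->L'->C->R'->C->plug->G
Char 6 ('A'): step: R->6, L=5; A->plug->A->R->D->L->D->refl->C->L'->B->R'->B->plug->B

B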